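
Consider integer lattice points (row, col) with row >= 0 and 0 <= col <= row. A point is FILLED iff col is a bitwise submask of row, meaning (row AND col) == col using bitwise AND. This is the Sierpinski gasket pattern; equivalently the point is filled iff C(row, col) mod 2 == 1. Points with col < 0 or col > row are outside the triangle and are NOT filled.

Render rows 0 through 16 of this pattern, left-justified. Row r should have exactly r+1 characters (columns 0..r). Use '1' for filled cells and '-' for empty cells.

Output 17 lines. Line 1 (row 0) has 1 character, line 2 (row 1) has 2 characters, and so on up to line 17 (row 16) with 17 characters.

Answer: 1
11
1-1
1111
1---1
11--11
1-1-1-1
11111111
1-------1
11------11
1-1-----1-1
1111----1111
1---1---1---1
11--11--11--11
1-1-1-1-1-1-1-1
1111111111111111
1---------------1

Derivation:
r0=0: 1
r1=1: 11
r2=10: 1-1
r3=11: 1111
r4=100: 1---1
r5=101: 11--11
r6=110: 1-1-1-1
r7=111: 11111111
r8=1000: 1-------1
r9=1001: 11------11
r10=1010: 1-1-----1-1
r11=1011: 1111----1111
r12=1100: 1---1---1---1
r13=1101: 11--11--11--11
r14=1110: 1-1-1-1-1-1-1-1
r15=1111: 1111111111111111
r16=10000: 1---------------1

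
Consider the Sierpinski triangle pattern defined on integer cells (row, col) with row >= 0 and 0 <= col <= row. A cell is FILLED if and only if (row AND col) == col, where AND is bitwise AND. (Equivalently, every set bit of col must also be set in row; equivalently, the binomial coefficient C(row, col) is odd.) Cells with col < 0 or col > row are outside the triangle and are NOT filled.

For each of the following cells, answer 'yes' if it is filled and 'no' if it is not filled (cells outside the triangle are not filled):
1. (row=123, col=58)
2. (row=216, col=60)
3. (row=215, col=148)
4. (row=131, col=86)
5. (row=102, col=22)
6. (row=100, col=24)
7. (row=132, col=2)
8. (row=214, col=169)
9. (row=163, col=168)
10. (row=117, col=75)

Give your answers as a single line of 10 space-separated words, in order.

(123,58): row=0b1111011, col=0b111010, row AND col = 0b111010 = 58; 58 == 58 -> filled
(216,60): row=0b11011000, col=0b111100, row AND col = 0b11000 = 24; 24 != 60 -> empty
(215,148): row=0b11010111, col=0b10010100, row AND col = 0b10010100 = 148; 148 == 148 -> filled
(131,86): row=0b10000011, col=0b1010110, row AND col = 0b10 = 2; 2 != 86 -> empty
(102,22): row=0b1100110, col=0b10110, row AND col = 0b110 = 6; 6 != 22 -> empty
(100,24): row=0b1100100, col=0b11000, row AND col = 0b0 = 0; 0 != 24 -> empty
(132,2): row=0b10000100, col=0b10, row AND col = 0b0 = 0; 0 != 2 -> empty
(214,169): row=0b11010110, col=0b10101001, row AND col = 0b10000000 = 128; 128 != 169 -> empty
(163,168): col outside [0, 163] -> not filled
(117,75): row=0b1110101, col=0b1001011, row AND col = 0b1000001 = 65; 65 != 75 -> empty

Answer: yes no yes no no no no no no no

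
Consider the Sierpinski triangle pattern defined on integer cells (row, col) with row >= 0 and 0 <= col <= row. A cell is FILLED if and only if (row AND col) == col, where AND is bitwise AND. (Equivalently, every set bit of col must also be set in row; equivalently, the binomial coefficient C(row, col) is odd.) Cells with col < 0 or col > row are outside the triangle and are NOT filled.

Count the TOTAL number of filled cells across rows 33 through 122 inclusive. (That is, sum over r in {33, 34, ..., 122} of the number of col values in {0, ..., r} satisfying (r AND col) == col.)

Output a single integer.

r33=100001 pc2: +4 =4
r34=100010 pc2: +4 =8
r35=100011 pc3: +8 =16
r36=100100 pc2: +4 =20
r37=100101 pc3: +8 =28
r38=100110 pc3: +8 =36
r39=100111 pc4: +16 =52
r40=101000 pc2: +4 =56
r41=101001 pc3: +8 =64
r42=101010 pc3: +8 =72
r43=101011 pc4: +16 =88
r44=101100 pc3: +8 =96
r45=101101 pc4: +16 =112
r46=101110 pc4: +16 =128
r47=101111 pc5: +32 =160
r48=110000 pc2: +4 =164
r49=110001 pc3: +8 =172
r50=110010 pc3: +8 =180
r51=110011 pc4: +16 =196
r52=110100 pc3: +8 =204
r53=110101 pc4: +16 =220
r54=110110 pc4: +16 =236
r55=110111 pc5: +32 =268
r56=111000 pc3: +8 =276
r57=111001 pc4: +16 =292
r58=111010 pc4: +16 =308
r59=111011 pc5: +32 =340
r60=111100 pc4: +16 =356
r61=111101 pc5: +32 =388
r62=111110 pc5: +32 =420
r63=111111 pc6: +64 =484
r64=1000000 pc1: +2 =486
r65=1000001 pc2: +4 =490
r66=1000010 pc2: +4 =494
r67=1000011 pc3: +8 =502
r68=1000100 pc2: +4 =506
r69=1000101 pc3: +8 =514
r70=1000110 pc3: +8 =522
r71=1000111 pc4: +16 =538
r72=1001000 pc2: +4 =542
r73=1001001 pc3: +8 =550
r74=1001010 pc3: +8 =558
r75=1001011 pc4: +16 =574
r76=1001100 pc3: +8 =582
r77=1001101 pc4: +16 =598
r78=1001110 pc4: +16 =614
r79=1001111 pc5: +32 =646
r80=1010000 pc2: +4 =650
r81=1010001 pc3: +8 =658
r82=1010010 pc3: +8 =666
r83=1010011 pc4: +16 =682
r84=1010100 pc3: +8 =690
r85=1010101 pc4: +16 =706
r86=1010110 pc4: +16 =722
r87=1010111 pc5: +32 =754
r88=1011000 pc3: +8 =762
r89=1011001 pc4: +16 =778
r90=1011010 pc4: +16 =794
r91=1011011 pc5: +32 =826
r92=1011100 pc4: +16 =842
r93=1011101 pc5: +32 =874
r94=1011110 pc5: +32 =906
r95=1011111 pc6: +64 =970
r96=1100000 pc2: +4 =974
r97=1100001 pc3: +8 =982
r98=1100010 pc3: +8 =990
r99=1100011 pc4: +16 =1006
r100=1100100 pc3: +8 =1014
r101=1100101 pc4: +16 =1030
r102=1100110 pc4: +16 =1046
r103=1100111 pc5: +32 =1078
r104=1101000 pc3: +8 =1086
r105=1101001 pc4: +16 =1102
r106=1101010 pc4: +16 =1118
r107=1101011 pc5: +32 =1150
r108=1101100 pc4: +16 =1166
r109=1101101 pc5: +32 =1198
r110=1101110 pc5: +32 =1230
r111=1101111 pc6: +64 =1294
r112=1110000 pc3: +8 =1302
r113=1110001 pc4: +16 =1318
r114=1110010 pc4: +16 =1334
r115=1110011 pc5: +32 =1366
r116=1110100 pc4: +16 =1382
r117=1110101 pc5: +32 =1414
r118=1110110 pc5: +32 =1446
r119=1110111 pc6: +64 =1510
r120=1111000 pc4: +16 =1526
r121=1111001 pc5: +32 =1558
r122=1111010 pc5: +32 =1590

Answer: 1590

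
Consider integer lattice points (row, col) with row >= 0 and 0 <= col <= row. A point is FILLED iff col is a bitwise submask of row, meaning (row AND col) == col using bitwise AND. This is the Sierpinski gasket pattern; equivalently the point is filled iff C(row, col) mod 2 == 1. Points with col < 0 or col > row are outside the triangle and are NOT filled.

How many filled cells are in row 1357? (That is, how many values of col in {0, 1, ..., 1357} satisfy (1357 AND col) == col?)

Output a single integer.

Answer: 64

Derivation:
1357 in binary = 10101001101
popcount(1357) = number of 1-bits in 10101001101 = 6
A col c satisfies (1357 AND c) == c iff every set bit of c is also set in 1357; each of the 6 set bits of 1357 can independently be on or off in c.
count = 2^6 = 64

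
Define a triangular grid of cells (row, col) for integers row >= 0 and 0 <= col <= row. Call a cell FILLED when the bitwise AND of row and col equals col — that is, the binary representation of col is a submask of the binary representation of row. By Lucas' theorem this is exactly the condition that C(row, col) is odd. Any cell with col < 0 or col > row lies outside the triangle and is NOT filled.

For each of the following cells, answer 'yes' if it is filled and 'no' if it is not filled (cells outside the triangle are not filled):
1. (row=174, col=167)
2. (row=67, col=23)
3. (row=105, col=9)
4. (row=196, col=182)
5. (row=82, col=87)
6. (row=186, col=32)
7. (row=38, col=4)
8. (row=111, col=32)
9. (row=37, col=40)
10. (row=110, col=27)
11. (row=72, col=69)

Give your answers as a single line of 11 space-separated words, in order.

(174,167): row=0b10101110, col=0b10100111, row AND col = 0b10100110 = 166; 166 != 167 -> empty
(67,23): row=0b1000011, col=0b10111, row AND col = 0b11 = 3; 3 != 23 -> empty
(105,9): row=0b1101001, col=0b1001, row AND col = 0b1001 = 9; 9 == 9 -> filled
(196,182): row=0b11000100, col=0b10110110, row AND col = 0b10000100 = 132; 132 != 182 -> empty
(82,87): col outside [0, 82] -> not filled
(186,32): row=0b10111010, col=0b100000, row AND col = 0b100000 = 32; 32 == 32 -> filled
(38,4): row=0b100110, col=0b100, row AND col = 0b100 = 4; 4 == 4 -> filled
(111,32): row=0b1101111, col=0b100000, row AND col = 0b100000 = 32; 32 == 32 -> filled
(37,40): col outside [0, 37] -> not filled
(110,27): row=0b1101110, col=0b11011, row AND col = 0b1010 = 10; 10 != 27 -> empty
(72,69): row=0b1001000, col=0b1000101, row AND col = 0b1000000 = 64; 64 != 69 -> empty

Answer: no no yes no no yes yes yes no no no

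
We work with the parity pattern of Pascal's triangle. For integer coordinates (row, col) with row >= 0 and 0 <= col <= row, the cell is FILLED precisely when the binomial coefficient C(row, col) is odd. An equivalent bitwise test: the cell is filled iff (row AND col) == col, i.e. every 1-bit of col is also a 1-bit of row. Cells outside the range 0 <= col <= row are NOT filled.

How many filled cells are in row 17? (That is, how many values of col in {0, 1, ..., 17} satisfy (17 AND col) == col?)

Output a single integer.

Answer: 4

Derivation:
17 in binary = 10001
popcount(17) = number of 1-bits in 10001 = 2
A col c satisfies (17 AND c) == c iff every set bit of c is also set in 17; each of the 2 set bits of 17 can independently be on or off in c.
count = 2^2 = 4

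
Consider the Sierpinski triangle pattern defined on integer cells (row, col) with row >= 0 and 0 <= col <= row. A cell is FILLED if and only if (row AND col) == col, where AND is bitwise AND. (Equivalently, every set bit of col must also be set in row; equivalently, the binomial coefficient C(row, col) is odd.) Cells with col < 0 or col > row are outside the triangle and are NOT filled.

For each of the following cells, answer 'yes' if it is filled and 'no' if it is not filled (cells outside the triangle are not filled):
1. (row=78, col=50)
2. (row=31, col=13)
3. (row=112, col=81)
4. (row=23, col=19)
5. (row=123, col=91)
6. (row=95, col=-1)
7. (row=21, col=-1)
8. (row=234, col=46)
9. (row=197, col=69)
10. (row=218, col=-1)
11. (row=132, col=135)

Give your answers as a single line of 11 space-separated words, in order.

(78,50): row=0b1001110, col=0b110010, row AND col = 0b10 = 2; 2 != 50 -> empty
(31,13): row=0b11111, col=0b1101, row AND col = 0b1101 = 13; 13 == 13 -> filled
(112,81): row=0b1110000, col=0b1010001, row AND col = 0b1010000 = 80; 80 != 81 -> empty
(23,19): row=0b10111, col=0b10011, row AND col = 0b10011 = 19; 19 == 19 -> filled
(123,91): row=0b1111011, col=0b1011011, row AND col = 0b1011011 = 91; 91 == 91 -> filled
(95,-1): col outside [0, 95] -> not filled
(21,-1): col outside [0, 21] -> not filled
(234,46): row=0b11101010, col=0b101110, row AND col = 0b101010 = 42; 42 != 46 -> empty
(197,69): row=0b11000101, col=0b1000101, row AND col = 0b1000101 = 69; 69 == 69 -> filled
(218,-1): col outside [0, 218] -> not filled
(132,135): col outside [0, 132] -> not filled

Answer: no yes no yes yes no no no yes no no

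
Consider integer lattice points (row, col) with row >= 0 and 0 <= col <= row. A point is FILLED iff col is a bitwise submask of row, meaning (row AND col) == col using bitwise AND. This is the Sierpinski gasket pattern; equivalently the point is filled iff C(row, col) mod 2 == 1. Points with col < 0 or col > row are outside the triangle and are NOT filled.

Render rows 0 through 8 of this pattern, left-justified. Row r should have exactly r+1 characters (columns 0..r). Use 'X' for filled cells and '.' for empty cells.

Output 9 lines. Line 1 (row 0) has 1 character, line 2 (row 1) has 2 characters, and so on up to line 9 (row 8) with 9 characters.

Answer: X
XX
X.X
XXXX
X...X
XX..XX
X.X.X.X
XXXXXXXX
X.......X

Derivation:
r0=0: X
r1=1: XX
r2=10: X.X
r3=11: XXXX
r4=100: X...X
r5=101: XX..XX
r6=110: X.X.X.X
r7=111: XXXXXXXX
r8=1000: X.......X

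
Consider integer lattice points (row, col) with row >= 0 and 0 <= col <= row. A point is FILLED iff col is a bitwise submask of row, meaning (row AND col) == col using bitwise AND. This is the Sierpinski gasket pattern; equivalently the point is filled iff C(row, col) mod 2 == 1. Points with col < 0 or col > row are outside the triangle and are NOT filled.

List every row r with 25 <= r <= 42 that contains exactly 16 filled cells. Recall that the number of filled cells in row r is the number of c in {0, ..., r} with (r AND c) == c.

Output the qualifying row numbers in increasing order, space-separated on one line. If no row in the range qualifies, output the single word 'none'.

Row r has 2^popcount(r) filled cells, so we need popcount(r) = log2(16) = 4.
Scan r = 25..42 and keep those with exactly 4 one-bits:
r=25=11001 popcount=3 -> skip
r=26=11010 popcount=3 -> skip
r=27=11011 popcount=4 -> KEEP
r=28=11100 popcount=3 -> skip
r=29=11101 popcount=4 -> KEEP
r=30=11110 popcount=4 -> KEEP
r=31=11111 popcount=5 -> skip
r=32=100000 popcount=1 -> skip
r=33=100001 popcount=2 -> skip
r=34=100010 popcount=2 -> skip
r=35=100011 popcount=3 -> skip
r=36=100100 popcount=2 -> skip
r=37=100101 popcount=3 -> skip
r=38=100110 popcount=3 -> skip
r=39=100111 popcount=4 -> KEEP
r=40=101000 popcount=2 -> skip
r=41=101001 popcount=3 -> skip
r=42=101010 popcount=3 -> skip
Kept rows: 27 29 30 39

Answer: 27 29 30 39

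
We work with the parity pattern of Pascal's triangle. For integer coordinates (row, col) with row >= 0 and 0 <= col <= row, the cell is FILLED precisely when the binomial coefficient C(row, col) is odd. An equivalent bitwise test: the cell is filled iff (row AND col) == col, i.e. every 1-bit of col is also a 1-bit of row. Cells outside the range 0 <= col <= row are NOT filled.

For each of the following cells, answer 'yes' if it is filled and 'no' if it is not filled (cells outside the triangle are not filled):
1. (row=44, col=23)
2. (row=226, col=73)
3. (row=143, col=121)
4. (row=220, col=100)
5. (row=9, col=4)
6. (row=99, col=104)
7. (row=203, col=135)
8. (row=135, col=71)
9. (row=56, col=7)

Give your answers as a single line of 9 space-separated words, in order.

(44,23): row=0b101100, col=0b10111, row AND col = 0b100 = 4; 4 != 23 -> empty
(226,73): row=0b11100010, col=0b1001001, row AND col = 0b1000000 = 64; 64 != 73 -> empty
(143,121): row=0b10001111, col=0b1111001, row AND col = 0b1001 = 9; 9 != 121 -> empty
(220,100): row=0b11011100, col=0b1100100, row AND col = 0b1000100 = 68; 68 != 100 -> empty
(9,4): row=0b1001, col=0b100, row AND col = 0b0 = 0; 0 != 4 -> empty
(99,104): col outside [0, 99] -> not filled
(203,135): row=0b11001011, col=0b10000111, row AND col = 0b10000011 = 131; 131 != 135 -> empty
(135,71): row=0b10000111, col=0b1000111, row AND col = 0b111 = 7; 7 != 71 -> empty
(56,7): row=0b111000, col=0b111, row AND col = 0b0 = 0; 0 != 7 -> empty

Answer: no no no no no no no no no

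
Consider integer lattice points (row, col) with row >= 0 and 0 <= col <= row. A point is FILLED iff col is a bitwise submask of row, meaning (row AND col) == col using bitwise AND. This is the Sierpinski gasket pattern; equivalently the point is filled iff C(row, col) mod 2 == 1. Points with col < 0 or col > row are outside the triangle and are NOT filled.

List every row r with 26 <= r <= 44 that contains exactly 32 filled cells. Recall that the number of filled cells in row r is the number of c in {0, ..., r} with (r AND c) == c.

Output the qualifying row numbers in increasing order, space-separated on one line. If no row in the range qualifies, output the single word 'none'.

Answer: 31

Derivation:
Row r has 2^popcount(r) filled cells, so we need popcount(r) = log2(32) = 5.
Scan r = 26..44 and keep those with exactly 5 one-bits:
r=26=11010 popcount=3 -> skip
r=27=11011 popcount=4 -> skip
r=28=11100 popcount=3 -> skip
r=29=11101 popcount=4 -> skip
r=30=11110 popcount=4 -> skip
r=31=11111 popcount=5 -> KEEP
r=32=100000 popcount=1 -> skip
r=33=100001 popcount=2 -> skip
r=34=100010 popcount=2 -> skip
r=35=100011 popcount=3 -> skip
r=36=100100 popcount=2 -> skip
r=37=100101 popcount=3 -> skip
r=38=100110 popcount=3 -> skip
r=39=100111 popcount=4 -> skip
r=40=101000 popcount=2 -> skip
r=41=101001 popcount=3 -> skip
r=42=101010 popcount=3 -> skip
r=43=101011 popcount=4 -> skip
r=44=101100 popcount=3 -> skip
Kept rows: 31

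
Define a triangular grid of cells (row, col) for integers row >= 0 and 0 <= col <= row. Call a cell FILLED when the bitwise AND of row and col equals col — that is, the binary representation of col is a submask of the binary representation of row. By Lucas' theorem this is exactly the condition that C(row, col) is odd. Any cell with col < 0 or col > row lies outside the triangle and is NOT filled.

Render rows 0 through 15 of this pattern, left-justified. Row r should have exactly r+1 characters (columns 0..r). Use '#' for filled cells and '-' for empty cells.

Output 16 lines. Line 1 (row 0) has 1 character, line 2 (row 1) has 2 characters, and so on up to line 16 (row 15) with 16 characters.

r0=0: #
r1=1: ##
r2=10: #-#
r3=11: ####
r4=100: #---#
r5=101: ##--##
r6=110: #-#-#-#
r7=111: ########
r8=1000: #-------#
r9=1001: ##------##
r10=1010: #-#-----#-#
r11=1011: ####----####
r12=1100: #---#---#---#
r13=1101: ##--##--##--##
r14=1110: #-#-#-#-#-#-#-#
r15=1111: ################

Answer: #
##
#-#
####
#---#
##--##
#-#-#-#
########
#-------#
##------##
#-#-----#-#
####----####
#---#---#---#
##--##--##--##
#-#-#-#-#-#-#-#
################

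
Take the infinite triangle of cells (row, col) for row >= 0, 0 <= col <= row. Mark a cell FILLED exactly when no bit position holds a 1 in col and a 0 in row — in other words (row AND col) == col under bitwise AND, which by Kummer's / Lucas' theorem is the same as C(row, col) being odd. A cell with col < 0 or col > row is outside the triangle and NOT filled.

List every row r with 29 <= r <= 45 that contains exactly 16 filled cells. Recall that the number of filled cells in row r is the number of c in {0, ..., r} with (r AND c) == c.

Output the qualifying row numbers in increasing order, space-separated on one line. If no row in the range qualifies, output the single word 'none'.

Row r has 2^popcount(r) filled cells, so we need popcount(r) = log2(16) = 4.
Scan r = 29..45 and keep those with exactly 4 one-bits:
r=29=11101 popcount=4 -> KEEP
r=30=11110 popcount=4 -> KEEP
r=31=11111 popcount=5 -> skip
r=32=100000 popcount=1 -> skip
r=33=100001 popcount=2 -> skip
r=34=100010 popcount=2 -> skip
r=35=100011 popcount=3 -> skip
r=36=100100 popcount=2 -> skip
r=37=100101 popcount=3 -> skip
r=38=100110 popcount=3 -> skip
r=39=100111 popcount=4 -> KEEP
r=40=101000 popcount=2 -> skip
r=41=101001 popcount=3 -> skip
r=42=101010 popcount=3 -> skip
r=43=101011 popcount=4 -> KEEP
r=44=101100 popcount=3 -> skip
r=45=101101 popcount=4 -> KEEP
Kept rows: 29 30 39 43 45

Answer: 29 30 39 43 45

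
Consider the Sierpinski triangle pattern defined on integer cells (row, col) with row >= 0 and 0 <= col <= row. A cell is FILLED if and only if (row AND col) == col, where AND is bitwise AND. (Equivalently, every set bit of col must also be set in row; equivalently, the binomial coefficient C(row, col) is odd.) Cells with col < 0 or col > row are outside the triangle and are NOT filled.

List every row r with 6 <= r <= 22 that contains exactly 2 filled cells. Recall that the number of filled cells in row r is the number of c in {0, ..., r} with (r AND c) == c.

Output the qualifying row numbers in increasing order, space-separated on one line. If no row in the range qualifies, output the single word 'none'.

Row r has 2^popcount(r) filled cells, so we need popcount(r) = log2(2) = 1.
Scan r = 6..22 and keep those with exactly 1 one-bits:
r=6=110 popcount=2 -> skip
r=7=111 popcount=3 -> skip
r=8=1000 popcount=1 -> KEEP
r=9=1001 popcount=2 -> skip
r=10=1010 popcount=2 -> skip
r=11=1011 popcount=3 -> skip
r=12=1100 popcount=2 -> skip
r=13=1101 popcount=3 -> skip
r=14=1110 popcount=3 -> skip
r=15=1111 popcount=4 -> skip
r=16=10000 popcount=1 -> KEEP
r=17=10001 popcount=2 -> skip
r=18=10010 popcount=2 -> skip
r=19=10011 popcount=3 -> skip
r=20=10100 popcount=2 -> skip
r=21=10101 popcount=3 -> skip
r=22=10110 popcount=3 -> skip
Kept rows: 8 16

Answer: 8 16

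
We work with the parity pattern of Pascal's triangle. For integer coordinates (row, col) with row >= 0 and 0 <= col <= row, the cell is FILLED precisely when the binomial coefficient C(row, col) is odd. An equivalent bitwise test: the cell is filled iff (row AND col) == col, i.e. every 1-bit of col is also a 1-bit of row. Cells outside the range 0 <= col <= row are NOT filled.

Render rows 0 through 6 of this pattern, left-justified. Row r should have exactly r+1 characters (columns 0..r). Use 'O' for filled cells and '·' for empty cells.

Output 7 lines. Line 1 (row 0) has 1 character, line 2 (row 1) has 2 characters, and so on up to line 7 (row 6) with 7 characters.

r0=0: O
r1=1: OO
r2=10: O·O
r3=11: OOOO
r4=100: O···O
r5=101: OO··OO
r6=110: O·O·O·O

Answer: O
OO
O·O
OOOO
O···O
OO··OO
O·O·O·O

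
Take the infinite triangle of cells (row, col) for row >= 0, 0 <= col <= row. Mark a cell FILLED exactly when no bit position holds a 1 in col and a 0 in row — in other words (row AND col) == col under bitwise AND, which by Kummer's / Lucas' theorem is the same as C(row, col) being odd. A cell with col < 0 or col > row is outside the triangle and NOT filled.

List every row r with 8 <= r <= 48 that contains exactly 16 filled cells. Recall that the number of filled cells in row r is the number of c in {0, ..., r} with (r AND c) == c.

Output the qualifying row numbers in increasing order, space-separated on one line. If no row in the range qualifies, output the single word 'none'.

Answer: 15 23 27 29 30 39 43 45 46

Derivation:
Row r has 2^popcount(r) filled cells, so we need popcount(r) = log2(16) = 4.
Scan r = 8..48 and keep those with exactly 4 one-bits:
r=8=1000 popcount=1 -> skip
r=9=1001 popcount=2 -> skip
r=10=1010 popcount=2 -> skip
r=11=1011 popcount=3 -> skip
r=12=1100 popcount=2 -> skip
r=13=1101 popcount=3 -> skip
r=14=1110 popcount=3 -> skip
r=15=1111 popcount=4 -> KEEP
r=16=10000 popcount=1 -> skip
r=17=10001 popcount=2 -> skip
r=18=10010 popcount=2 -> skip
r=19=10011 popcount=3 -> skip
r=20=10100 popcount=2 -> skip
r=21=10101 popcount=3 -> skip
r=22=10110 popcount=3 -> skip
r=23=10111 popcount=4 -> KEEP
r=24=11000 popcount=2 -> skip
r=25=11001 popcount=3 -> skip
r=26=11010 popcount=3 -> skip
r=27=11011 popcount=4 -> KEEP
r=28=11100 popcount=3 -> skip
r=29=11101 popcount=4 -> KEEP
r=30=11110 popcount=4 -> KEEP
r=31=11111 popcount=5 -> skip
r=32=100000 popcount=1 -> skip
r=33=100001 popcount=2 -> skip
r=34=100010 popcount=2 -> skip
r=35=100011 popcount=3 -> skip
r=36=100100 popcount=2 -> skip
r=37=100101 popcount=3 -> skip
r=38=100110 popcount=3 -> skip
r=39=100111 popcount=4 -> KEEP
r=40=101000 popcount=2 -> skip
r=41=101001 popcount=3 -> skip
r=42=101010 popcount=3 -> skip
r=43=101011 popcount=4 -> KEEP
r=44=101100 popcount=3 -> skip
r=45=101101 popcount=4 -> KEEP
r=46=101110 popcount=4 -> KEEP
r=47=101111 popcount=5 -> skip
r=48=110000 popcount=2 -> skip
Kept rows: 15 23 27 29 30 39 43 45 46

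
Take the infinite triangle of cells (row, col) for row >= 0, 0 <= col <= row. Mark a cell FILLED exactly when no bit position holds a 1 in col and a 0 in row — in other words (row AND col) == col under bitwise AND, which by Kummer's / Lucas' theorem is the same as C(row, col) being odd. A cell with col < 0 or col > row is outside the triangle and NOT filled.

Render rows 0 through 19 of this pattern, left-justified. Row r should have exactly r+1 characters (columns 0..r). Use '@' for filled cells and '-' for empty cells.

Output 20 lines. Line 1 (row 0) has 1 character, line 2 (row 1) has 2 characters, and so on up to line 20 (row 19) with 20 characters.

r0=0: @
r1=1: @@
r2=10: @-@
r3=11: @@@@
r4=100: @---@
r5=101: @@--@@
r6=110: @-@-@-@
r7=111: @@@@@@@@
r8=1000: @-------@
r9=1001: @@------@@
r10=1010: @-@-----@-@
r11=1011: @@@@----@@@@
r12=1100: @---@---@---@
r13=1101: @@--@@--@@--@@
r14=1110: @-@-@-@-@-@-@-@
r15=1111: @@@@@@@@@@@@@@@@
r16=10000: @---------------@
r17=10001: @@--------------@@
r18=10010: @-@-------------@-@
r19=10011: @@@@------------@@@@

Answer: @
@@
@-@
@@@@
@---@
@@--@@
@-@-@-@
@@@@@@@@
@-------@
@@------@@
@-@-----@-@
@@@@----@@@@
@---@---@---@
@@--@@--@@--@@
@-@-@-@-@-@-@-@
@@@@@@@@@@@@@@@@
@---------------@
@@--------------@@
@-@-------------@-@
@@@@------------@@@@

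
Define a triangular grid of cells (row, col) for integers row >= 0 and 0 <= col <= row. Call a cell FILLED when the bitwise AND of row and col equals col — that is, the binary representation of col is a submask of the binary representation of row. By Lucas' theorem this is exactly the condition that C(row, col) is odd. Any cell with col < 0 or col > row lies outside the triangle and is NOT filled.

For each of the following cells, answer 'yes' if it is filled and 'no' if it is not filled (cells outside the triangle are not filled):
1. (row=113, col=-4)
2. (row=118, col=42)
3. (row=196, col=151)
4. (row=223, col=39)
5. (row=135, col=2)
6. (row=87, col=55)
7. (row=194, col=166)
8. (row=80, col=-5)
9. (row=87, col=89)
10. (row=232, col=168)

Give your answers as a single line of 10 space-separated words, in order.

(113,-4): col outside [0, 113] -> not filled
(118,42): row=0b1110110, col=0b101010, row AND col = 0b100010 = 34; 34 != 42 -> empty
(196,151): row=0b11000100, col=0b10010111, row AND col = 0b10000100 = 132; 132 != 151 -> empty
(223,39): row=0b11011111, col=0b100111, row AND col = 0b111 = 7; 7 != 39 -> empty
(135,2): row=0b10000111, col=0b10, row AND col = 0b10 = 2; 2 == 2 -> filled
(87,55): row=0b1010111, col=0b110111, row AND col = 0b10111 = 23; 23 != 55 -> empty
(194,166): row=0b11000010, col=0b10100110, row AND col = 0b10000010 = 130; 130 != 166 -> empty
(80,-5): col outside [0, 80] -> not filled
(87,89): col outside [0, 87] -> not filled
(232,168): row=0b11101000, col=0b10101000, row AND col = 0b10101000 = 168; 168 == 168 -> filled

Answer: no no no no yes no no no no yes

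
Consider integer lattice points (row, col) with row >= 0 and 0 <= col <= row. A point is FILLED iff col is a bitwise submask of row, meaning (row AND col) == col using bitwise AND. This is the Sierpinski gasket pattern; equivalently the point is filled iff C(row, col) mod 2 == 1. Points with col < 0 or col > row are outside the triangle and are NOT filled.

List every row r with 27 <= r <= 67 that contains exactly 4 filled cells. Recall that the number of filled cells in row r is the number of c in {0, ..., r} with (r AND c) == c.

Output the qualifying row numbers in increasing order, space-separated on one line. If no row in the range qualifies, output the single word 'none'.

Answer: 33 34 36 40 48 65 66

Derivation:
Row r has 2^popcount(r) filled cells, so we need popcount(r) = log2(4) = 2.
Scan r = 27..67 and keep those with exactly 2 one-bits:
r=27=11011 popcount=4 -> skip
r=28=11100 popcount=3 -> skip
r=29=11101 popcount=4 -> skip
r=30=11110 popcount=4 -> skip
r=31=11111 popcount=5 -> skip
r=32=100000 popcount=1 -> skip
r=33=100001 popcount=2 -> KEEP
r=34=100010 popcount=2 -> KEEP
r=35=100011 popcount=3 -> skip
r=36=100100 popcount=2 -> KEEP
r=37=100101 popcount=3 -> skip
r=38=100110 popcount=3 -> skip
r=39=100111 popcount=4 -> skip
r=40=101000 popcount=2 -> KEEP
r=41=101001 popcount=3 -> skip
r=42=101010 popcount=3 -> skip
r=43=101011 popcount=4 -> skip
r=44=101100 popcount=3 -> skip
r=45=101101 popcount=4 -> skip
r=46=101110 popcount=4 -> skip
r=47=101111 popcount=5 -> skip
r=48=110000 popcount=2 -> KEEP
r=49=110001 popcount=3 -> skip
r=50=110010 popcount=3 -> skip
r=51=110011 popcount=4 -> skip
r=52=110100 popcount=3 -> skip
r=53=110101 popcount=4 -> skip
r=54=110110 popcount=4 -> skip
r=55=110111 popcount=5 -> skip
r=56=111000 popcount=3 -> skip
r=57=111001 popcount=4 -> skip
r=58=111010 popcount=4 -> skip
r=59=111011 popcount=5 -> skip
r=60=111100 popcount=4 -> skip
r=61=111101 popcount=5 -> skip
r=62=111110 popcount=5 -> skip
r=63=111111 popcount=6 -> skip
r=64=1000000 popcount=1 -> skip
r=65=1000001 popcount=2 -> KEEP
r=66=1000010 popcount=2 -> KEEP
r=67=1000011 popcount=3 -> skip
Kept rows: 33 34 36 40 48 65 66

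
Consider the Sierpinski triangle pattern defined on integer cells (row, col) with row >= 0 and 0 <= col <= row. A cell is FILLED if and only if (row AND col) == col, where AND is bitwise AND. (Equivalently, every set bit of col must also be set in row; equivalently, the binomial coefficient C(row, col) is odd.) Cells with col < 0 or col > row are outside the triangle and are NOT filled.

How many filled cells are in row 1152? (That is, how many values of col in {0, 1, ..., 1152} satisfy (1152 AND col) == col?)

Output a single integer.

1152 in binary = 10010000000
popcount(1152) = number of 1-bits in 10010000000 = 2
A col c satisfies (1152 AND c) == c iff every set bit of c is also set in 1152; each of the 2 set bits of 1152 can independently be on or off in c.
count = 2^2 = 4

Answer: 4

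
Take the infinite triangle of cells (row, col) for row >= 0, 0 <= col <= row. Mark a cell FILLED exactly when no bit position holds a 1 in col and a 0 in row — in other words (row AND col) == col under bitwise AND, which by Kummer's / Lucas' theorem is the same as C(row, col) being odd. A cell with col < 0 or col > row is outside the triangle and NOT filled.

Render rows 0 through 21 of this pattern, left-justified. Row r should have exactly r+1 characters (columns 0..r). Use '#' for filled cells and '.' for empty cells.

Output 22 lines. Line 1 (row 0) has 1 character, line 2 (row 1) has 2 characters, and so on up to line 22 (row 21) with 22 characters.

Answer: #
##
#.#
####
#...#
##..##
#.#.#.#
########
#.......#
##......##
#.#.....#.#
####....####
#...#...#...#
##..##..##..##
#.#.#.#.#.#.#.#
################
#...............#
##..............##
#.#.............#.#
####............####
#...#...........#...#
##..##..........##..##

Derivation:
r0=0: #
r1=1: ##
r2=10: #.#
r3=11: ####
r4=100: #...#
r5=101: ##..##
r6=110: #.#.#.#
r7=111: ########
r8=1000: #.......#
r9=1001: ##......##
r10=1010: #.#.....#.#
r11=1011: ####....####
r12=1100: #...#...#...#
r13=1101: ##..##..##..##
r14=1110: #.#.#.#.#.#.#.#
r15=1111: ################
r16=10000: #...............#
r17=10001: ##..............##
r18=10010: #.#.............#.#
r19=10011: ####............####
r20=10100: #...#...........#...#
r21=10101: ##..##..........##..##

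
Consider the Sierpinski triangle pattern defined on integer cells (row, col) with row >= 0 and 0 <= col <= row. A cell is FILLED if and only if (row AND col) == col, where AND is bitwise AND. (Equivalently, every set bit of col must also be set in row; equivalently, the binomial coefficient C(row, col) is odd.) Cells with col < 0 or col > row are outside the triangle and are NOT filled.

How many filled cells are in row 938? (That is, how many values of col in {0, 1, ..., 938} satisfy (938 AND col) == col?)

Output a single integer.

938 in binary = 1110101010
popcount(938) = number of 1-bits in 1110101010 = 6
A col c satisfies (938 AND c) == c iff every set bit of c is also set in 938; each of the 6 set bits of 938 can independently be on or off in c.
count = 2^6 = 64

Answer: 64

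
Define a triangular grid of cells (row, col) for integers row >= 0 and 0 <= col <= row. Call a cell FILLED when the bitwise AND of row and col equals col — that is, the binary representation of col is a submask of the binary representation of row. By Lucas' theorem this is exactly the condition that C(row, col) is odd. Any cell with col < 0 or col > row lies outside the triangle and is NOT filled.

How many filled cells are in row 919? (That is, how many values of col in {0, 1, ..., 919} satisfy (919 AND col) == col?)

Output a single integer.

Answer: 128

Derivation:
919 in binary = 1110010111
popcount(919) = number of 1-bits in 1110010111 = 7
A col c satisfies (919 AND c) == c iff every set bit of c is also set in 919; each of the 7 set bits of 919 can independently be on or off in c.
count = 2^7 = 128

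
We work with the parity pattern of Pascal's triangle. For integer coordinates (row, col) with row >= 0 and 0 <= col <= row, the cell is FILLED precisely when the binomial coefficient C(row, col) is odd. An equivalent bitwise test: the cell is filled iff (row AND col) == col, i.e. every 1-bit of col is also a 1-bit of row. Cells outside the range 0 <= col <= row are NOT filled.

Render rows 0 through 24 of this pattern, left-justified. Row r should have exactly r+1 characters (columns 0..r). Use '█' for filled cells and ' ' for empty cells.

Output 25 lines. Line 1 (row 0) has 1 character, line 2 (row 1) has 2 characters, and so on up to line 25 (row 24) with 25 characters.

r0=0: █
r1=1: ██
r2=10: █ █
r3=11: ████
r4=100: █   █
r5=101: ██  ██
r6=110: █ █ █ █
r7=111: ████████
r8=1000: █       █
r9=1001: ██      ██
r10=1010: █ █     █ █
r11=1011: ████    ████
r12=1100: █   █   █   █
r13=1101: ██  ██  ██  ██
r14=1110: █ █ █ █ █ █ █ █
r15=1111: ████████████████
r16=10000: █               █
r17=10001: ██              ██
r18=10010: █ █             █ █
r19=10011: ████            ████
r20=10100: █   █           █   █
r21=10101: ██  ██          ██  ██
r22=10110: █ █ █ █         █ █ █ █
r23=10111: ████████        ████████
r24=11000: █       █       █       █

Answer: █
██
█ █
████
█   █
██  ██
█ █ █ █
████████
█       █
██      ██
█ █     █ █
████    ████
█   █   █   █
██  ██  ██  ██
█ █ █ █ █ █ █ █
████████████████
█               █
██              ██
█ █             █ █
████            ████
█   █           █   █
██  ██          ██  ██
█ █ █ █         █ █ █ █
████████        ████████
█       █       █       █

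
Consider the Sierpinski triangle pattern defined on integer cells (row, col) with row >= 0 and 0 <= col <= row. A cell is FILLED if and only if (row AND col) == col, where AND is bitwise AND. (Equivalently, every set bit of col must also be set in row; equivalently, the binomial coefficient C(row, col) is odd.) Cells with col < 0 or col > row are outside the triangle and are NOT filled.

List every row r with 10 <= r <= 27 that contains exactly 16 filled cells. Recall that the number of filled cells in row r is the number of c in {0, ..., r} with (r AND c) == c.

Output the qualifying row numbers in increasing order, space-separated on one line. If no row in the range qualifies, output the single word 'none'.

Answer: 15 23 27

Derivation:
Row r has 2^popcount(r) filled cells, so we need popcount(r) = log2(16) = 4.
Scan r = 10..27 and keep those with exactly 4 one-bits:
r=10=1010 popcount=2 -> skip
r=11=1011 popcount=3 -> skip
r=12=1100 popcount=2 -> skip
r=13=1101 popcount=3 -> skip
r=14=1110 popcount=3 -> skip
r=15=1111 popcount=4 -> KEEP
r=16=10000 popcount=1 -> skip
r=17=10001 popcount=2 -> skip
r=18=10010 popcount=2 -> skip
r=19=10011 popcount=3 -> skip
r=20=10100 popcount=2 -> skip
r=21=10101 popcount=3 -> skip
r=22=10110 popcount=3 -> skip
r=23=10111 popcount=4 -> KEEP
r=24=11000 popcount=2 -> skip
r=25=11001 popcount=3 -> skip
r=26=11010 popcount=3 -> skip
r=27=11011 popcount=4 -> KEEP
Kept rows: 15 23 27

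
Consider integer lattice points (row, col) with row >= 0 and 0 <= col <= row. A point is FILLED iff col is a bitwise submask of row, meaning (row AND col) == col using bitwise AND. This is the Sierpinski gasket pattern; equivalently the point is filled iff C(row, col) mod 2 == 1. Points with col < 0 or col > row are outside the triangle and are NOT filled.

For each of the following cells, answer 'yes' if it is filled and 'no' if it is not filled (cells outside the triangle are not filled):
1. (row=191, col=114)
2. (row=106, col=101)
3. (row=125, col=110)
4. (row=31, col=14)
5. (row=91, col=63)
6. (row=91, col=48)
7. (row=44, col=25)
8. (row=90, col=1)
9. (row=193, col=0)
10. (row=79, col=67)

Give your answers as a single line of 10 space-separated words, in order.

Answer: no no no yes no no no no yes yes

Derivation:
(191,114): row=0b10111111, col=0b1110010, row AND col = 0b110010 = 50; 50 != 114 -> empty
(106,101): row=0b1101010, col=0b1100101, row AND col = 0b1100000 = 96; 96 != 101 -> empty
(125,110): row=0b1111101, col=0b1101110, row AND col = 0b1101100 = 108; 108 != 110 -> empty
(31,14): row=0b11111, col=0b1110, row AND col = 0b1110 = 14; 14 == 14 -> filled
(91,63): row=0b1011011, col=0b111111, row AND col = 0b11011 = 27; 27 != 63 -> empty
(91,48): row=0b1011011, col=0b110000, row AND col = 0b10000 = 16; 16 != 48 -> empty
(44,25): row=0b101100, col=0b11001, row AND col = 0b1000 = 8; 8 != 25 -> empty
(90,1): row=0b1011010, col=0b1, row AND col = 0b0 = 0; 0 != 1 -> empty
(193,0): row=0b11000001, col=0b0, row AND col = 0b0 = 0; 0 == 0 -> filled
(79,67): row=0b1001111, col=0b1000011, row AND col = 0b1000011 = 67; 67 == 67 -> filled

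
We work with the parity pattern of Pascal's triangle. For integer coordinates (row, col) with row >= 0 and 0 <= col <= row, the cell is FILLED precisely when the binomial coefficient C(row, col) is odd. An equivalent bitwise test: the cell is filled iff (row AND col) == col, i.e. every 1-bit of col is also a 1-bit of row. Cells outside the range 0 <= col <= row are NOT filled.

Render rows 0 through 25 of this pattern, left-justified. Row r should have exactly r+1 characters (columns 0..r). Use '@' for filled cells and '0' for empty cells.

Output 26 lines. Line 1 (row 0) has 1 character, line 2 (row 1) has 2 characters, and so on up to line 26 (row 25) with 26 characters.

r0=0: @
r1=1: @@
r2=10: @0@
r3=11: @@@@
r4=100: @000@
r5=101: @@00@@
r6=110: @0@0@0@
r7=111: @@@@@@@@
r8=1000: @0000000@
r9=1001: @@000000@@
r10=1010: @0@00000@0@
r11=1011: @@@@0000@@@@
r12=1100: @000@000@000@
r13=1101: @@00@@00@@00@@
r14=1110: @0@0@0@0@0@0@0@
r15=1111: @@@@@@@@@@@@@@@@
r16=10000: @000000000000000@
r17=10001: @@00000000000000@@
r18=10010: @0@0000000000000@0@
r19=10011: @@@@000000000000@@@@
r20=10100: @000@00000000000@000@
r21=10101: @@00@@0000000000@@00@@
r22=10110: @0@0@0@000000000@0@0@0@
r23=10111: @@@@@@@@00000000@@@@@@@@
r24=11000: @0000000@0000000@0000000@
r25=11001: @@000000@@000000@@000000@@

Answer: @
@@
@0@
@@@@
@000@
@@00@@
@0@0@0@
@@@@@@@@
@0000000@
@@000000@@
@0@00000@0@
@@@@0000@@@@
@000@000@000@
@@00@@00@@00@@
@0@0@0@0@0@0@0@
@@@@@@@@@@@@@@@@
@000000000000000@
@@00000000000000@@
@0@0000000000000@0@
@@@@000000000000@@@@
@000@00000000000@000@
@@00@@0000000000@@00@@
@0@0@0@000000000@0@0@0@
@@@@@@@@00000000@@@@@@@@
@0000000@0000000@0000000@
@@000000@@000000@@000000@@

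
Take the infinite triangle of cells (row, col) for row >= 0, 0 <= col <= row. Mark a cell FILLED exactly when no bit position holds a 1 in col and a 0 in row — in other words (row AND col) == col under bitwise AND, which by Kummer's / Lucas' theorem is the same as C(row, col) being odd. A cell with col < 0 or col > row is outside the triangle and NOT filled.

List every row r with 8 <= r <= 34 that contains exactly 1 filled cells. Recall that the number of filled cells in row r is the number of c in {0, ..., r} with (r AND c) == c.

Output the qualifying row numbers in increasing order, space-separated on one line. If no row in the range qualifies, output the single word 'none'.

Answer: none

Derivation:
Row r has 2^popcount(r) filled cells, so we need popcount(r) = log2(1) = 0.
Scan r = 8..34 and keep those with exactly 0 one-bits:
r=8=1000 popcount=1 -> skip
r=9=1001 popcount=2 -> skip
r=10=1010 popcount=2 -> skip
r=11=1011 popcount=3 -> skip
r=12=1100 popcount=2 -> skip
r=13=1101 popcount=3 -> skip
r=14=1110 popcount=3 -> skip
r=15=1111 popcount=4 -> skip
r=16=10000 popcount=1 -> skip
r=17=10001 popcount=2 -> skip
r=18=10010 popcount=2 -> skip
r=19=10011 popcount=3 -> skip
r=20=10100 popcount=2 -> skip
r=21=10101 popcount=3 -> skip
r=22=10110 popcount=3 -> skip
r=23=10111 popcount=4 -> skip
r=24=11000 popcount=2 -> skip
r=25=11001 popcount=3 -> skip
r=26=11010 popcount=3 -> skip
r=27=11011 popcount=4 -> skip
r=28=11100 popcount=3 -> skip
r=29=11101 popcount=4 -> skip
r=30=11110 popcount=4 -> skip
r=31=11111 popcount=5 -> skip
r=32=100000 popcount=1 -> skip
r=33=100001 popcount=2 -> skip
r=34=100010 popcount=2 -> skip
Kept rows: none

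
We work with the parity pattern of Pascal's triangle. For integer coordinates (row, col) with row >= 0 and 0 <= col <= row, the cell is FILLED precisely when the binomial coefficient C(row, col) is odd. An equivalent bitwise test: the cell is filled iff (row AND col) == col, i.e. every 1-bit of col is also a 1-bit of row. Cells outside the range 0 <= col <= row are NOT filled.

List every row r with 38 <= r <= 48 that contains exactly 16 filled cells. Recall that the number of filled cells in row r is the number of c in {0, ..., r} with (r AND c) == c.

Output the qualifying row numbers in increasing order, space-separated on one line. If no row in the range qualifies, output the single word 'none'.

Row r has 2^popcount(r) filled cells, so we need popcount(r) = log2(16) = 4.
Scan r = 38..48 and keep those with exactly 4 one-bits:
r=38=100110 popcount=3 -> skip
r=39=100111 popcount=4 -> KEEP
r=40=101000 popcount=2 -> skip
r=41=101001 popcount=3 -> skip
r=42=101010 popcount=3 -> skip
r=43=101011 popcount=4 -> KEEP
r=44=101100 popcount=3 -> skip
r=45=101101 popcount=4 -> KEEP
r=46=101110 popcount=4 -> KEEP
r=47=101111 popcount=5 -> skip
r=48=110000 popcount=2 -> skip
Kept rows: 39 43 45 46

Answer: 39 43 45 46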